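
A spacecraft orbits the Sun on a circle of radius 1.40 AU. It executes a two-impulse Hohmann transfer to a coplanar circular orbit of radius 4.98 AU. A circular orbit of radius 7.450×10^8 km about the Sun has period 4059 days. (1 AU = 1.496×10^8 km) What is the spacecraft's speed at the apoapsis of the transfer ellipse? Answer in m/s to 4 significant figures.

From Kepler's third law T² = 4π²r³/μ at r = 7.450×10^8 km, T = 4059 days = 4059 × 86400 s = 3.506976×10^8 s: μ = 4π²r³/T² = 1.32728×10^11 km³/s².
In km: r₁ = 1.40 × 1.496×10^8 = 2.0944×10^8 km; r₂ = 4.98 × 1.496×10^8 = 7.45008×10^8 km.
The Hohmann ellipse has a_t = (r₁ + r₂)/2 = 4.77224×10^8 km.
At apoapsis, r = 7.45008×10^8 km.
Vis-viva: v = √[μ(2/r − 1/a_t)] = √[1.32728×10^11 × (2/7.45008×10^8 − 1/4.77224×10^8)] = 8.842 km/s.

v = 8842 m/s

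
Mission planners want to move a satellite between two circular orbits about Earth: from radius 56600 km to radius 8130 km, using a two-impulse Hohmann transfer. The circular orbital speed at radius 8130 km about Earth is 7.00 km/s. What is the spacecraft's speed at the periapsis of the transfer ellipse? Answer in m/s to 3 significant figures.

From the circular-orbit relation v² = μ/r at r = 8130 km: μ = v²r = (7.00)² × 8130 = 3.98370×10^5 km³/s².
Transfer-ellipse semi-major axis a_t = (r₁ + r₂)/2 = (56600 + 8130)/2 = 32365 km.
The periapsis of the transfer ellipse is at r = 8130 km.
Applying v² = μ(2/r − 1/a_t): v = 9.257 km/s.

v = 9260 m/s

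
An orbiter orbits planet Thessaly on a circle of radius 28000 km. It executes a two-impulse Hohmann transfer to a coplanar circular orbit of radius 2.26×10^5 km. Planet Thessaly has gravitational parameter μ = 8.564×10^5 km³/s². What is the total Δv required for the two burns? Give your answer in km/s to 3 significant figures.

Transfer-ellipse semi-major axis a_t = (r₁ + r₂)/2 = (28000 + 2.260×10^5)/2 = 1.270×10^5 km.
Circular speed at r₁: v₁ = √(μ/r₁) = √(8.564×10^5/28000) = 5.5304 km/s.
On the transfer ellipse at r₁, vis-viva gives v_p = √[μ(2/r₁ − 1/a_t)] = 7.3775 km/s.
First burn Δv₁ = |v_p − v₁| = 1.847 km/s.
Circular speed at r₂: v₂ = √(μ/r₂) = 1.947 km/s.
Transfer-orbit speed at r₂: v_a = √[μ(2/r₂ − 1/a_t)] = 0.9140 km/s.
Second burn Δv₂ = |v₂ − v_a| = 1.033 km/s.
Total Δv = Δv₁ + Δv₂ = 2.880 km/s.

Δv = 2.88 km/s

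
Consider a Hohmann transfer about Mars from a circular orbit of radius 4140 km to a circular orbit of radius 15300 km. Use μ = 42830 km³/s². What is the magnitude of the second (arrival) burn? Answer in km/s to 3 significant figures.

Transfer-ellipse semi-major axis a_t = (r₁ + r₂)/2 = (4140 + 15300)/2 = 9720 km.
On the circular orbit at r = 15300 km, v_c = √(μ/r) = 1.6731 km/s.
Transfer-orbit speed at the same r (vis-viva, a = a_t): v_t = √[μ(2/r − 1/a_t)] = 1.0919 km/s.
Δv₂ = |v_t − v_c| = |1.0919 − 1.6731| = 0.5812 km/s.

Δv₂ = 0.581 km/s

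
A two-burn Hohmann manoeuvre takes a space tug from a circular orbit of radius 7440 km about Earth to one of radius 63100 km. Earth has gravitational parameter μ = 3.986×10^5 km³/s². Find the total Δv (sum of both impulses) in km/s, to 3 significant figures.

Δv = 3.83 km/s

Semi-major axis of the transfer orbit: a_t = (7440 + 63100)/2 = 35270 km.
Circular speed at r₁: v₁ = √(μ/r₁) = √(3.986×10^5/7440) = 7.3195 km/s.
On the transfer ellipse at r₁, v² = μ(2/r − 1/a) gives v_p = √[μ(2/r₁ − 1/a_t)] = 9.7903 km/s.
First burn Δv₁ = |v_p − v₁| = 2.471 km/s.
At r₂, v₂ = √(μ/r₂) = 2.513 km/s.
Transfer-orbit speed at r₂: v_a = √[μ(2/r₂ − 1/a_t)] = 1.154 km/s.
Second burn Δv₂ = |v₂ − v_a| = 1.359 km/s.
Δv = Δv₁ + Δv₂ = 2.471 + 1.359 = 3.830 km/s.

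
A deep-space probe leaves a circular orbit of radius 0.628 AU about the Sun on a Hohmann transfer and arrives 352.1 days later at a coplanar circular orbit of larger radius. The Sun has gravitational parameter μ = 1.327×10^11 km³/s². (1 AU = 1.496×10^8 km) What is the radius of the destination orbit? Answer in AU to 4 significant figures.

r₂ = 2.470 AU

In km: r₁ = 0.628 × 1.496×10^8 = 9.39488×10^7 km.
Transfer time t = 352.1 days = 3.042144×10^7 s, and t = π√(a_t³/μ).
So a_t = (μ t²/π²)^(1/3) = (1.327×10^11 × (3.042144×10^7)² / π²)^(1/3) = 2.3173×10^8 km.
Since a_t = (r₁ + r₂)/2, r₂ = 2a_t − r₁ = 2×2.3173×10^8 − 9.39488×10^7 = 3.695112×10^8 km.
In AU: r₂ = 3.695112×10^8 / 1.496×10^8 = 2.470 AU.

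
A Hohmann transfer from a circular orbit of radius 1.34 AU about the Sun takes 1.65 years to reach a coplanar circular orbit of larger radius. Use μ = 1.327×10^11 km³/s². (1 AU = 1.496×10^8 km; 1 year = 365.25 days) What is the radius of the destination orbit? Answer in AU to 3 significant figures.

In km: r₁ = 1.34 × 1.496×10^8 = 2.00464×10^8 km.
Transfer time t = 1.65 years × 365.25 × 86400 s = 5.207004×10^7 s, and t = π√(a_t³/μ).
So a_t = (μ t²/π²)^(1/3) = (1.327×10^11 × (5.207004×10^7)² / π²)^(1/3) = 3.3158×10^8 km.
Since a_t = (r₁ + r₂)/2, r₂ = 2a_t − r₁ = 2×3.3158×10^8 − 2.00464×10^8 = 4.62696×10^8 km.
In AU: r₂ = 4.62696×10^8 / 1.496×10^8 = 3.09 AU.

r₂ = 3.09 AU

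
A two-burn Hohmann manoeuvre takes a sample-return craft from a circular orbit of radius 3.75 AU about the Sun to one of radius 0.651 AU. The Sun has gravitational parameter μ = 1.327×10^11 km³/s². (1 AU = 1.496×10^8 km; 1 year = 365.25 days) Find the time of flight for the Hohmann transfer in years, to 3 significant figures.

In km: r₁ = 3.75 × 1.496×10^8 = 5.610×10^8 km; r₂ = 0.651 × 1.496×10^8 = 9.73896×10^7 km.
The Hohmann ellipse has a_t = (r₁ + r₂)/2 = 3.291948×10^8 km.
By Kepler's third law the transfer-orbit period is T = 2π√(a_t³/μ), so t = T/2 = 5.151×10^7 s.
Converting: 5.151×10^7 s ÷ 3.15576×10^7 s/year (365.25 × 86400) = 1.63 years.

t = 1.63 years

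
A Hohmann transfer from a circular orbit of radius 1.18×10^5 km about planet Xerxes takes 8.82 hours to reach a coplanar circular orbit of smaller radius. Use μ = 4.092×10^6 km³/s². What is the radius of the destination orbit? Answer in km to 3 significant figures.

r₂ = 31500 km

Transfer time t = 8.82 hours = 31752 s, and t = π√(a_t³/μ).
So a_t = (μ t²/π²)^(1/3) = (4.092×10^6 × (31752)² / π²)^(1/3) = 74770 km.
Since a_t = (r₁ + r₂)/2, r₂ = 2a_t − r₁ = 2×74770 − 1.180×10^5 = 31540 km.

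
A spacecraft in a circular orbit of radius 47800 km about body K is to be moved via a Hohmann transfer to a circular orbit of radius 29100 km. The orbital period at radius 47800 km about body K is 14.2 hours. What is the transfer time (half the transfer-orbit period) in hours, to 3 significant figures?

From Kepler's third law T² = 4π²r³/μ at r = 47800 km, T = 14.2 hours = 14.2 × 3600 s = 51120 s: μ = 4π²r³/T² = 1.64992×10^6 km³/s².
The Hohmann ellipse has a_t = (r₁ + r₂)/2 = 38450 km.
Half the transfer-orbit period gives t = π√(a_t³/μ) = 18440 s.
Converting: 18440 s ÷ 3600 s/hour = 5.12 hours.

t = 5.12 hours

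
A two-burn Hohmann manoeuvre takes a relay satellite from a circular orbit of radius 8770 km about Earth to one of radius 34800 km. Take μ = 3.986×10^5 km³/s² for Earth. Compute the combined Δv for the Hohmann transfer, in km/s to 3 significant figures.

Transfer-ellipse semi-major axis a_t = (r₁ + r₂)/2 = (8770 + 34800)/2 = 21785 km.
Circular speed at r₁: v₁ = √(μ/r₁) = √(3.986×10^5/8770) = 6.742 km/s.
On the transfer ellipse at r₁, vis-viva equation gives v_p = √[μ(2/r₁ − 1/a_t)] = 8.521 km/s.
First burn Δv₁ = |v_p − v₁| = 1.779 km/s.
Circular speed at r₂: v₂ = √(μ/r₂) = 3.384 km/s.
Transfer-orbit speed at r₂: v_a = √[μ(2/r₂ − 1/a_t)] = 2.147 km/s.
Second burn Δv₂ = |v₂ − v_a| = 1.237 km/s.
Δv = Δv₁ + Δv₂ = 1.779 + 1.237 = 3.016 km/s.

Δv = 3.02 km/s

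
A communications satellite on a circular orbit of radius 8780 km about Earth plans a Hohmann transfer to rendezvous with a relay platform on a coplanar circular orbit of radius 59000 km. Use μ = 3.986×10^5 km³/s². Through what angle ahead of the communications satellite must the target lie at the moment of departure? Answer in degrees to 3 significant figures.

Transfer-ellipse semi-major axis a_t = (r₁ + r₂)/2 = (8780 + 59000)/2 = 33890 km.
The half-period of the transfer ellipse is t = π√(a_t³/μ) = 31045 s.
Target angular speed ω₂ = √(μ/r₂³) = 4.4055×10^-5 rad/s.
Angle swept by the target during transfer: ω₂·t = 1.3677 rad = 78.36°.
The communications satellite traverses 180° on the transfer ellipse, so the target must lead by 180° − 78.36° = 102°.

φ = 102°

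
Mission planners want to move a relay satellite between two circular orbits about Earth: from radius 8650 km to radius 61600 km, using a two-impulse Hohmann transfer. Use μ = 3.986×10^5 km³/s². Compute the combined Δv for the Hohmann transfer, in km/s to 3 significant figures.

Δv = 3.48 km/s

Transfer-ellipse semi-major axis a_t = (r₁ + r₂)/2 = (8650 + 61600)/2 = 35125 km.
Circular speed at r₁: v₁ = √(μ/r₁) = √(3.986×10^5/8650) = 6.78829 km/s.
On the transfer ellipse at r₁, vis-viva equation gives v_p = √[μ(2/r₁ − 1/a_t)] = 8.98965 km/s.
First burn Δv₁ = |v_p − v₁| = 2.2014 km/s.
Circular speed at r₂: v₂ = √(μ/r₂) = 2.54377 km/s.
Transfer-orbit speed at r₂: v_a = √[μ(2/r₂ − 1/a_t)] = 1.26235 km/s.
Second burn Δv₂ = |v₂ − v_a| = 1.2814 km/s.
Δv = Δv₁ + Δv₂ = 2.2014 + 1.2814 = 3.483 km/s.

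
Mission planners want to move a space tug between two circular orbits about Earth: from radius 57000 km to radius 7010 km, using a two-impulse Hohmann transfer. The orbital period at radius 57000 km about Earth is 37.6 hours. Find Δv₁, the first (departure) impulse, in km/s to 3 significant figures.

From Kepler's third law T² = 4π²r³/μ at r = 57000 km, T = 37.6 hours = 37.6 × 3600 s = 1.3536×10^5 s: μ = 4π²r³/T² = 3.99028×10^5 km³/s².
Semi-major axis of the transfer orbit: a_t = (57000 + 7010)/2 = 32005 km.
Circular speed at r = 57000 km: v_c = √(μ/r) = 2.646 km/s.
Transfer-orbit speed at the same r (vis-viva, a = a_t): v_t = √[μ(2/r − 1/a_t)] = 1.238 km/s.
Δv₁ = |v_t − v_c| = |1.238 − 2.646| = 1.408 km/s.

Δv₁ = 1.41 km/s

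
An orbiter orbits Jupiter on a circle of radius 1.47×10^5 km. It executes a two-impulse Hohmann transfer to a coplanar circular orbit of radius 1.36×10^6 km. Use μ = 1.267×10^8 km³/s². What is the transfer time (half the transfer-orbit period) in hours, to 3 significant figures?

t = 50.7 hours

Transfer-ellipse semi-major axis a_t = (r₁ + r₂)/2 = (1.470×10^5 + 1.360×10^6)/2 = 7.535×10^5 km.
Half the transfer-orbit period gives t = π√(a_t³/μ) = 1.826×10^5 s.
Converting: 1.826×10^5 s ÷ 3600 s/hour = 50.7 hours.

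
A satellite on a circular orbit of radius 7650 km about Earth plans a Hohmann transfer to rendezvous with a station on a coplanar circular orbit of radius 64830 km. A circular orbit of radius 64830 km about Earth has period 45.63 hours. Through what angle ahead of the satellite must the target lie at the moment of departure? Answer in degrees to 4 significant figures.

φ = 104.8°

From Kepler's third law T² = 4π²r³/μ at r = 64830 km, T = 45.63 hours = 45.63 × 3600 s = 1.64268×10^5 s: μ = 4π²r³/T² = 3.98641×10^5 km³/s².
Transfer-ellipse semi-major axis a_t = (r₁ + r₂)/2 = (7650 + 64830)/2 = 36240 km.
The half-period of the transfer ellipse is t = π√(a_t³/μ) = 34330 s.
The target's mean motion on its circular orbit is ω₂ = √(μ/r₂³) = 3.825×10^-5 rad/s.
Angle swept by the target during transfer: ω₂·t = 1.313 rad = 75.23°.
The satellite traverses 180° on the transfer ellipse, so the target must lead by 180° − 75.23° = 104.8°.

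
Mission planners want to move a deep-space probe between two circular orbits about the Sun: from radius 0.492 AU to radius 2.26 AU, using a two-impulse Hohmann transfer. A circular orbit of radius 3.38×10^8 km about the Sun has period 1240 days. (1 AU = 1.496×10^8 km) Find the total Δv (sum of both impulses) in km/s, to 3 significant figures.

Δv = 19.9 km/s

From Kepler's third law T² = 4π²r³/μ at r = 3.38×10^8 km, T = 1240 days = 1240 × 86400 s = 1.07136×10^8 s: μ = 4π²r³/T² = 1.32813×10^11 km³/s².
In km: r₁ = 0.492 × 1.496×10^8 = 7.36032×10^7 km; r₂ = 2.26 × 1.496×10^8 = 3.38096×10^8 km.
Semi-major axis of the transfer orbit: a_t = (7.36032×10^7 + 3.38096×10^8)/2 = 2.058496×10^8 km.
Circular speed at r₁: v₁ = √(μ/r₁) = √(1.32813×10^11/7.36032×10^7) = 42.48 km/s.
Transfer-orbit speed at r₁ (vis-viva equation): v_p = √[μ(2/r₁ − 1/a_t)] = 54.44 km/s.
First burn Δv₁ = |v_p − v₁| = 11.96 km/s.
At r₂, v₂ = √(μ/r₂) = 19.8198 km/s.
Transfer-orbit speed at r₂: v_a = √[μ(2/r₂ − 1/a_t)] = 11.8515 km/s.
Second burn Δv₂ = |v₂ − v_a| = 7.968 km/s.
Total Δv = Δv₁ + Δv₂ = 19.93 km/s.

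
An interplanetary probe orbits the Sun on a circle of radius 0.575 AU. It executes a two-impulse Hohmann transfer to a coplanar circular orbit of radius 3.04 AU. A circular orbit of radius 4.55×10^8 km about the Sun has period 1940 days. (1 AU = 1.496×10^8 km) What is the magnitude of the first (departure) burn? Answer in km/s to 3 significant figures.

From Kepler's third law T² = 4π²r³/μ at r = 4.55×10^8 km, T = 1940 days = 1940 × 86400 s = 1.67616×10^8 s: μ = 4π²r³/T² = 1.32362×10^11 km³/s².
In km: r₁ = 0.575 × 1.496×10^8 = 8.602×10^7 km; r₂ = 3.04 × 1.496×10^8 = 4.54784×10^8 km.
Semi-major axis of the transfer orbit: a_t = (8.602×10^7 + 4.54784×10^8)/2 = 2.70402×10^8 km.
Circular speed at r = 8.602×10^7 km: v_c = √(μ/r) = 39.2267 km/s.
Transfer-orbit speed at the same r (vis-viva, a = a_t): v_t = √[μ(2/r − 1/a_t)] = 50.8721 km/s.
Δv₁ = |v_t − v_c| = |50.8721 − 39.2267| = 11.65 km/s.

Δv₁ = 11.6 km/s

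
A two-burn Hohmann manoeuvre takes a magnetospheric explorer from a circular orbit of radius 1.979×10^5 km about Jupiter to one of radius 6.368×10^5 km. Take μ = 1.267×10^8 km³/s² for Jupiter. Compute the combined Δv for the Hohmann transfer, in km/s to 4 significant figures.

Δv = 10.34 km/s

Transfer-ellipse semi-major axis a_t = (r₁ + r₂)/2 = (1.979×10^5 + 6.368×10^5)/2 = 4.1735×10^5 km.
At r₁ the circular-orbit speed is v₁ = √(μ/r₁) = 25.303 km/s.
Transfer-orbit speed at r₁ (v² = μ(2/r − 1/a)): v_p = √[μ(2/r₁ − 1/a_t)] = 31.255 km/s.
First burn Δv₁ = |v_p − v₁| = 5.952 km/s.
Circular speed at r₂: v₂ = √(μ/r₂) = 14.105 km/s.
Transfer-orbit speed at r₂: v_a = √[μ(2/r₂ − 1/a_t)] = 9.7131 km/s.
Second burn Δv₂ = |v₂ − v_a| = 4.392 km/s.
Δv = Δv₁ + Δv₂ = 5.952 + 4.392 = 10.34 km/s.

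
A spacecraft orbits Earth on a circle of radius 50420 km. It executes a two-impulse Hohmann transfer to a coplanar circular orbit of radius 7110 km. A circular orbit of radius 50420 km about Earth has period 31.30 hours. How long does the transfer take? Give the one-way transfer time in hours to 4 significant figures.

From Kepler's third law T² = 4π²r³/μ at r = 50420 km, T = 31.30 hours = 31.30 × 3600 s = 1.1268×10^5 s: μ = 4π²r³/T² = 3.98542×10^5 km³/s².
The Hohmann ellipse has a_t = (r₁ + r₂)/2 = 28765 km.
Transfer time t = π√(a_t³/μ) = π√((28765)³ / 3.98542×10^5) = 24280 s.
Converting: 24280 s ÷ 3600 s/hour = 6.744 hours.

t = 6.744 hours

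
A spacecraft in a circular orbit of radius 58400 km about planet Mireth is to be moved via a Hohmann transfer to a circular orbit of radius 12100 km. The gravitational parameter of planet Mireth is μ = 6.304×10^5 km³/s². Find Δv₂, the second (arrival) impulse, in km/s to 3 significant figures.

Semi-major axis of the transfer orbit: a_t = (58400 + 12100)/2 = 35250 km.
Circular speed at r = 12100 km: v_c = √(μ/r) = 7.218 km/s.
Transfer-orbit speed at the same r (vis-viva, a = a_t): v_t = √[μ(2/r − 1/a_t)] = 9.291 km/s.
Δv₂ = |v_t − v_c| = |9.291 − 7.218| = 2.073 km/s.

Δv₂ = 2.07 km/s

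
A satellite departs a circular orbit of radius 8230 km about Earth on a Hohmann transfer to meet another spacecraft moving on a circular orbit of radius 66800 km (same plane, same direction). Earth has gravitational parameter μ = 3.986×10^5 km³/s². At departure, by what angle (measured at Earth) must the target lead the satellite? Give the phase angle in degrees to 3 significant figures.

Semi-major axis of the transfer orbit: a_t = (8230 + 66800)/2 = 37515 km.
Transfer time t = π√(a_t³/μ) = 36157 s.
The target's mean motion on its circular orbit is ω₂ = √(μ/r₂³) = 3.6568×10^-5 rad/s.
Angle swept by the target during transfer: ω₂·t = 1.3222 rad = 75.76°.
The satellite traverses 180° on the transfer ellipse, so the target must lead by 180° − 75.76° = 104°.

φ = 104°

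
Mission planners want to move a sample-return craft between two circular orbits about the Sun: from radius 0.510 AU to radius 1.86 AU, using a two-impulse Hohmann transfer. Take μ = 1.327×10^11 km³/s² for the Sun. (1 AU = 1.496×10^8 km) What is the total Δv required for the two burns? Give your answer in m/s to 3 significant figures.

Δv = 18100 m/s

In km: r₁ = 0.510 × 1.496×10^8 = 7.6296×10^7 km; r₂ = 1.86 × 1.496×10^8 = 2.78256×10^8 km.
The Hohmann ellipse has a_t = (r₁ + r₂)/2 = 1.77276×10^8 km.
At r₁ the circular-orbit speed is v₁ = √(μ/r₁) = 41.7047 km/s.
Transfer-orbit speed at r₁ (vis-viva equation): v_p = √[μ(2/r₁ − 1/a_t)] = 52.2495 km/s.
First burn Δv₁ = |v_p − v₁| = 10.545 km/s.
At r₂, v₂ = √(μ/r₂) = 21.8380 km/s.
Transfer-orbit speed at r₂: v_a = √[μ(2/r₂ − 1/a_t)] = 14.3265 km/s.
Second burn Δv₂ = |v₂ − v_a| = 7.5115 km/s.
Δv = Δv₁ + Δv₂ = 10.545 + 7.5115 = 18.06 km/s.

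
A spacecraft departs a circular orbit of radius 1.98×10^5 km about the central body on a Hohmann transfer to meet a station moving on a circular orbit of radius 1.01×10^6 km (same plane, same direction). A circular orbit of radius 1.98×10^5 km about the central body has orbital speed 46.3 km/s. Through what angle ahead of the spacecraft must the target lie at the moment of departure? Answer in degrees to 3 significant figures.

φ = 96.8°

From the circular-orbit relation v² = μ/r at r = 1.98×10^5 km: μ = v²r = (46.3)² × 1.98×10^5 = 4.24451×10^8 km³/s².
Transfer-ellipse semi-major axis a_t = (r₁ + r₂)/2 = (1.980×10^5 + 1.010×10^6)/2 = 6.040×10^5 km.
Transfer time t = π√(a_t³/μ) = 71580 s.
The target's mean motion on its circular orbit is ω₂ = √(μ/r₂³) = 2.0297×10^-5 rad/s.
Angle swept by the target during transfer: ω₂·t = 1.45286 rad = 83.24°.
Arrival is 180° from departure on the ellipse, so φ = 180° − 83.24° = 96.8°.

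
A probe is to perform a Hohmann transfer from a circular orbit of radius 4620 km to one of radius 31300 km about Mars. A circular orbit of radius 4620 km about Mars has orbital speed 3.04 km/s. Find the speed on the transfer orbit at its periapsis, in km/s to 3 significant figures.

From the circular-orbit relation v² = μ/r at r = 4620 km: μ = v²r = (3.04)² × 4620 = 42696.2 km³/s².
Semi-major axis of the transfer orbit: a_t = (4620 + 31300)/2 = 17960 km.
The periapsis of the transfer ellipse is at r = 4620 km.
Applying v² = μ(2/r − 1/a_t): v = 4.013 km/s.

v = 4.01 km/s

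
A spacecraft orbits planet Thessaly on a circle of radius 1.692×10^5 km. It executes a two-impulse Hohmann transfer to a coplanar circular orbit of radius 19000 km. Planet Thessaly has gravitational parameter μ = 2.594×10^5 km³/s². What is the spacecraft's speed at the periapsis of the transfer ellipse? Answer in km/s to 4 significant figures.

Semi-major axis of the transfer orbit: a_t = (1.692×10^5 + 19000)/2 = 94100 km.
At periapsis, r = 19000 km.
Applying v² = μ(2/r − 1/a_t): v = 4.955 km/s.

v = 4.955 km/s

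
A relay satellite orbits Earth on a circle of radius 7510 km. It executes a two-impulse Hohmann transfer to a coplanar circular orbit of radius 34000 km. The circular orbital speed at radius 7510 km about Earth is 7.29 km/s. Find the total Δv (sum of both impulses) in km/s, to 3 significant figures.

From the circular-orbit relation v² = μ/r at r = 7510 km: μ = v²r = (7.29)² × 7510 = 3.99112×10^5 km³/s².
Semi-major axis of the transfer orbit: a_t = (7510 + 34000)/2 = 20755 km.
Circular speed at r₁: v₁ = √(μ/r₁) = √(3.99112×10^5/7510) = 7.290 km/s.
Transfer-orbit speed at r₁ (vis-viva): v_p = √[μ(2/r₁ − 1/a_t)] = 9.331 km/s.
First burn Δv₁ = |v_p − v₁| = 2.041 km/s.
Circular speed at r₂: v₂ = √(μ/r₂) = 3.426 km/s.
Transfer-orbit speed at r₂: v_a = √[μ(2/r₂ − 1/a_t)] = 2.061 km/s.
Second burn Δv₂ = |v₂ − v_a| = 1.365 km/s.
Total Δv = Δv₁ + Δv₂ = 3.406 km/s.

Δv = 3.41 km/s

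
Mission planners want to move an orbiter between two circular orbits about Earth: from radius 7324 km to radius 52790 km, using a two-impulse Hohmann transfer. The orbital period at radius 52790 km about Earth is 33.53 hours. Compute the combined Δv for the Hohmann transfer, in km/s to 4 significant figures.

Δv = 3.791 km/s

From Kepler's third law T² = 4π²r³/μ at r = 52790 km, T = 33.53 hours = 33.53 × 3600 s = 1.20708×10^5 s: μ = 4π²r³/T² = 3.98605×10^5 km³/s².
The Hohmann ellipse has a_t = (r₁ + r₂)/2 = 30057 km.
Circular speed at r₁: v₁ = √(μ/r₁) = √(3.98605×10^5/7324) = 7.377 km/s.
Transfer-orbit speed at r₁ (vis-viva): v_p = √[μ(2/r₁ − 1/a_t)] = 9.777 km/s.
First burn Δv₁ = |v_p − v₁| = 2.400 km/s.
Circular speed at r₂: v₂ = √(μ/r₂) = 2.74787 km/s.
Transfer-orbit speed at r₂: v_a = √[μ(2/r₂ − 1/a_t)] = 1.35643 km/s.
Second burn Δv₂ = |v₂ − v_a| = 1.391 km/s.
Total Δv = Δv₁ + Δv₂ = 3.791 km/s.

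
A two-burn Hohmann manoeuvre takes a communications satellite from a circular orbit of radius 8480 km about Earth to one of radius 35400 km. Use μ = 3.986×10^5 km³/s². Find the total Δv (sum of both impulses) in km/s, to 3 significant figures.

Semi-major axis of the transfer orbit: a_t = (8480 + 35400)/2 = 21940 km.
Circular speed at r₁: v₁ = √(μ/r₁) = √(3.986×10^5/8480) = 6.856 km/s.
On the transfer ellipse at r₁, vis-viva gives v_p = √[μ(2/r₁ − 1/a_t)] = 8.709 km/s.
First burn Δv₁ = |v_p − v₁| = 1.853 km/s.
At r₂, v₂ = √(μ/r₂) = 3.3556 km/s.
Transfer-orbit speed at r₂: v_a = √[μ(2/r₂ − 1/a_t)] = 2.0862 km/s.
Second burn Δv₂ = |v₂ − v_a| = 1.269 km/s.
Total Δv = Δv₁ + Δv₂ = 3.122 km/s.

Δv = 3.12 km/s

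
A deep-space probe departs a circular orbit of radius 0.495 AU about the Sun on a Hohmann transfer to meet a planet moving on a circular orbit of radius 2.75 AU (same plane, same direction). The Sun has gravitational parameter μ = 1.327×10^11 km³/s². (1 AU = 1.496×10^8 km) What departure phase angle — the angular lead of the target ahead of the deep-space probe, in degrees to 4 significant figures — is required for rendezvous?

φ = 98.43°

In km: r₁ = 0.495 × 1.496×10^8 = 7.4052×10^7 km; r₂ = 2.75 × 1.496×10^8 = 4.114×10^8 km.
Transfer-ellipse semi-major axis a_t = (r₁ + r₂)/2 = (7.4052×10^7 + 4.114×10^8)/2 = 2.42726×10^8 km.
Transfer time t = π√(a_t³/μ) = 3.26129×10^7 s.
Target angular speed ω₂ = √(μ/r₂³) = 4.36555×10^-8 rad/s.
Angle swept by the target during transfer: ω₂·t = 1.4237 rad = 81.57°.
The deep-space probe traverses 180° on the transfer ellipse, so the target must lead by 180° − 81.57° = 98.43°.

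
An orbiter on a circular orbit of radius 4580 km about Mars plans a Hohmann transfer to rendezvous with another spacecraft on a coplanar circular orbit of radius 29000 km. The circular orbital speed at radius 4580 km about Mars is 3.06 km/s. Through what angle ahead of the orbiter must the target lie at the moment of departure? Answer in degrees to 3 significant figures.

φ = 101°

From the circular-orbit relation v² = μ/r at r = 4580 km: μ = v²r = (3.06)² × 4580 = 42885.3 km³/s².
Semi-major axis of the transfer orbit: a_t = (4580 + 29000)/2 = 16790 km.
The half-period of the transfer ellipse is t = π√(a_t³/μ) = 33000 s.
The target's mean motion on its circular orbit is ω₂ = √(μ/r₂³) = 4.193×10^-5 rad/s.
Angle swept by the target during transfer: ω₂·t = 1.384 rad = 79.30°.
The orbiter traverses 180° on the transfer ellipse, so the target must lead by 180° − 79.30° = 101°.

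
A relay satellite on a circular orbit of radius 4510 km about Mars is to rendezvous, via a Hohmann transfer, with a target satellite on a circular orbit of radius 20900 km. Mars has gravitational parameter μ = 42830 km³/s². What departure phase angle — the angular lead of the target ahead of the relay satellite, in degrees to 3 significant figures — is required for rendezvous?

φ = 94.7°

Semi-major axis of the transfer orbit: a_t = (4510 + 20900)/2 = 12705 km.
The half-period of the transfer ellipse is t = π√(a_t³/μ) = 21740 s.
The target's mean motion on its circular orbit is ω₂ = √(μ/r₂³) = 6.849×10^-5 rad/s.
Angle swept by the target during transfer: ω₂·t = 1.489 rad = 85.31°.
The relay satellite traverses 180° on the transfer ellipse, so the target must lead by 180° − 85.31° = 94.7°.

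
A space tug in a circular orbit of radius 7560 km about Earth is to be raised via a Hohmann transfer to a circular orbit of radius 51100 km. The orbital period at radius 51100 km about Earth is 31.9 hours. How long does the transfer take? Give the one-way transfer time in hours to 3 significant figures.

From Kepler's third law T² = 4π²r³/μ at r = 51100 km, T = 31.9 hours = 31.9 × 3600 s = 1.1484×10^5 s: μ = 4π²r³/T² = 3.99426×10^5 km³/s².
Transfer-ellipse semi-major axis a_t = (r₁ + r₂)/2 = (7560 + 51100)/2 = 29330 km.
By Kepler's third law the transfer-orbit period is T = 2π√(a_t³/μ), so t = T/2 = 24970 s.
Converting: 24970 s ÷ 3600 s/hour = 6.94 hours.

t = 6.94 hours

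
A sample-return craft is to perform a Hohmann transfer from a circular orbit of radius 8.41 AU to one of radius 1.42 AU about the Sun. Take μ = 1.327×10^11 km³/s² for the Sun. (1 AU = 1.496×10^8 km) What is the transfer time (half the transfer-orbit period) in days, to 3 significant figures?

t = 1990 days

In km: r₁ = 8.41 × 1.496×10^8 = 1.258136×10^9 km; r₂ = 1.42 × 1.496×10^8 = 2.12432×10^8 km.
The Hohmann ellipse has a_t = (r₁ + r₂)/2 = 7.35284×10^8 km.
By Kepler's third law the transfer-orbit period is T = 2π√(a_t³/μ), so t = T/2 = 1.719×10^8 s.
Converting: 1.719×10^8 s ÷ 86400 s/day = 1990 days.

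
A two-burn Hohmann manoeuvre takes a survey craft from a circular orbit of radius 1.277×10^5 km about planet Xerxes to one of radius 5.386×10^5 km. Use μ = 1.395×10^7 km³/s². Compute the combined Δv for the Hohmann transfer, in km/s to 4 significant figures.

Δv = 4.776 km/s

Semi-major axis of the transfer orbit: a_t = (1.277×10^5 + 5.386×10^5)/2 = 3.3315×10^5 km.
At r₁ the circular-orbit speed is v₁ = √(μ/r₁) = 10.4518 km/s.
On the transfer ellipse at r₁, vis-viva equation gives v_p = √[μ(2/r₁ − 1/a_t)] = 13.2894 km/s.
First burn Δv₁ = |v_p − v₁| = 2.838 km/s.
At r₂, v₂ = √(μ/r₂) = 5.089 km/s.
Transfer-orbit speed at r₂: v_a = √[μ(2/r₂ − 1/a_t)] = 3.151 km/s.
Second burn Δv₂ = |v₂ − v_a| = 1.938 km/s.
Total Δv = Δv₁ + Δv₂ = 4.776 km/s.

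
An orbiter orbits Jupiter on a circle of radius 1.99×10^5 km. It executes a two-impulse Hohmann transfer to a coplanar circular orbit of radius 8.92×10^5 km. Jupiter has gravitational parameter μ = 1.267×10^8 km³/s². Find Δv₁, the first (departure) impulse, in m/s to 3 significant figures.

Δv₁ = 7030 m/s

Semi-major axis of the transfer orbit: a_t = (1.990×10^5 + 8.920×10^5)/2 = 5.455×10^5 km.
On the circular orbit at r = 1.990×10^5 km, v_c = √(μ/r) = 25.23259 km/s.
Vis-viva on the transfer ellipse at r = 1.990×10^5 km gives v_t = √[μ(2/r − 1/a_t)] = 32.26613 km/s.
Δv₁ = |v_t − v_c| = |32.26613 − 25.23259| = 7.034 km/s.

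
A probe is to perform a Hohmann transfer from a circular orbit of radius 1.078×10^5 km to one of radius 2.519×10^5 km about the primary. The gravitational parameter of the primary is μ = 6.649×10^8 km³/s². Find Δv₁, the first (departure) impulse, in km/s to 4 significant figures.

Δv₁ = 14.41 km/s

Transfer-ellipse semi-major axis a_t = (r₁ + r₂)/2 = (1.078×10^5 + 2.519×10^5)/2 = 1.7985×10^5 km.
On the circular orbit at r = 1.078×10^5 km, v_c = √(μ/r) = 78.54 km/s.
Vis-viva on the transfer ellipse at r = 1.078×10^5 km gives v_t = √[μ(2/r − 1/a_t)] = 92.95 km/s.
Δv₁ = |v_t − v_c| = |92.95 − 78.54| = 14.41 km/s.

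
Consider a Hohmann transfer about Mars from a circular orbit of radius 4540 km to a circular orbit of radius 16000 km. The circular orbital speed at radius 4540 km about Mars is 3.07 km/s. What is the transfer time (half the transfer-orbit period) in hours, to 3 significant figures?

From the circular-orbit relation v² = μ/r at r = 4540 km: μ = v²r = (3.07)² × 4540 = 42789.0 km³/s².
Transfer-ellipse semi-major axis a_t = (r₁ + r₂)/2 = (4540 + 16000)/2 = 10270 km.
Transfer time t = π√(a_t³/μ) = π√((10270)³ / 42789.0) = 15810 s.
Converting: 15810 s ÷ 3600 s/hour = 4.39 hours.

t = 4.39 hours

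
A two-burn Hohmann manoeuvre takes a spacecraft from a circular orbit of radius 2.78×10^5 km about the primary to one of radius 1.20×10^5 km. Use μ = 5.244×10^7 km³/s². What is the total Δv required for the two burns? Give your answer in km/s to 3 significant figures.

Transfer-ellipse semi-major axis a_t = (r₁ + r₂)/2 = (2.780×10^5 + 1.200×10^5)/2 = 1.990×10^5 km.
Circular speed at r₁: v₁ = √(μ/r₁) = √(5.244×10^7/2.780×10^5) = 13.734 km/s.
On the transfer ellipse at r₁, vis-viva equation gives v_a = √[μ(2/r₁ − 1/a_t)] = 10.665 km/s.
First burn Δv₁ = |v_a − v₁| = 3.069 km/s.
At r₂, v₂ = √(μ/r₂) = 20.905 km/s.
Transfer-orbit speed at r₂: v_p = √[μ(2/r₂ − 1/a_t)] = 24.708 km/s.
Second burn Δv₂ = |v₂ − v_p| = 3.803 km/s.
Total Δv = Δv₁ + Δv₂ = 6.872 km/s.

Δv = 6.87 km/s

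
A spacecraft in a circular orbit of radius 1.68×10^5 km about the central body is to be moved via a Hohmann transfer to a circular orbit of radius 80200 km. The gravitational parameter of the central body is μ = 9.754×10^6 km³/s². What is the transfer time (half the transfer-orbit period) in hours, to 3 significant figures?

The Hohmann ellipse has a_t = (r₁ + r₂)/2 = 1.241×10^5 km.
Half the transfer-orbit period gives t = π√(a_t³/μ) = 43980 s.
Converting: 43980 s ÷ 3600 s/hour = 12.2 hours.

t = 12.2 hours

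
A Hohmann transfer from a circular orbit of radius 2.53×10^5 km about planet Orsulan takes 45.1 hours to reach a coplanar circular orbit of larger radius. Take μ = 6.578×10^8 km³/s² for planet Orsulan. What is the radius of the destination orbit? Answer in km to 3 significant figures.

Transfer time t = 45.1 hours = 1.6236×10^5 s, and t = π√(a_t³/μ).
So a_t = (μ t²/π²)^(1/3) = (6.578×10^8 × (1.6236×10^5)² / π²)^(1/3) = 1.2067×10^6 km.
Since a_t = (r₁ + r₂)/2, r₂ = 2a_t − r₁ = 2×1.2067×10^6 − 2.530×10^5 = 2.1604×10^6 km.

r₂ = 2.16×10^6 km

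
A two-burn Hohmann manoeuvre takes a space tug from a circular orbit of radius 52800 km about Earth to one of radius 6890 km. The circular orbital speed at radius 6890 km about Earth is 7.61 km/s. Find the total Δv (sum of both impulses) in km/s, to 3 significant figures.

From the circular-orbit relation v² = μ/r at r = 6890 km: μ = v²r = (7.61)² × 6890 = 3.99014×10^5 km³/s².
Semi-major axis of the transfer orbit: a_t = (52800 + 6890)/2 = 29845 km.
At r₁ the circular-orbit speed is v₁ = √(μ/r₁) = 2.749 km/s.
Transfer-orbit speed at r₁ (v² = μ(2/r − 1/a)): v_a = √[μ(2/r₁ − 1/a_t)] = 1.321 km/s.
First burn Δv₁ = |v_a − v₁| = 1.428 km/s.
At r₂, v₂ = √(μ/r₂) = 7.6100 km/s.
Transfer-orbit speed at r₂: v_p = √[μ(2/r₂ − 1/a_t)] = 10.122 km/s.
Second burn Δv₂ = |v₂ − v_p| = 2.512 km/s.
Δv = Δv₁ + Δv₂ = 1.428 + 2.512 = 3.940 km/s.

Δv = 3.94 km/s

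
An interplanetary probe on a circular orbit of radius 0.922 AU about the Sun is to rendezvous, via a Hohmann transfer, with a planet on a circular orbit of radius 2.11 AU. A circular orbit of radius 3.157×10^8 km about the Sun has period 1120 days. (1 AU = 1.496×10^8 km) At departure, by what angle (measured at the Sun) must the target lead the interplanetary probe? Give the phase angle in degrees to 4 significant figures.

φ = 70.38°

From Kepler's third law T² = 4π²r³/μ at r = 3.157×10^8 km, T = 1120 days = 1120 × 86400 s = 9.6768×10^7 s: μ = 4π²r³/T² = 1.32654×10^11 km³/s².
In km: r₁ = 0.922 × 1.496×10^8 = 1.379312×10^8 km; r₂ = 2.11 × 1.496×10^8 = 3.15656×10^8 km.
Transfer-ellipse semi-major axis a_t = (r₁ + r₂)/2 = (1.379312×10^8 + 3.15656×10^8)/2 = 2.267936×10^8 km.
Transfer time t = π√(a_t³/μ) = 2.9460×10^7 s.
The target's mean motion on its circular orbit is ω₂ = √(μ/r₂³) = 6.4944×10^-8 rad/s.
Angle swept by the target during transfer: ω₂·t = 1.9133 rad = 109.62°.
Arrival is 180° from departure on the ellipse, so φ = 180° − 109.62° = 70.38°.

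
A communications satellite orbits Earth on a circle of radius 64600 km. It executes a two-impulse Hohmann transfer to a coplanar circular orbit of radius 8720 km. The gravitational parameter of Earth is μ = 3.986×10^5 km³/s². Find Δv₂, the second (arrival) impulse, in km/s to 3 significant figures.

Δv₂ = 2.21 km/s

Transfer-ellipse semi-major axis a_t = (r₁ + r₂)/2 = (64600 + 8720)/2 = 36660 km.
On the circular orbit at r = 8720 km, v_c = √(μ/r) = 6.761 km/s.
Vis-viva on the transfer ellipse at r = 8720 km gives v_t = √[μ(2/r − 1/a_t)] = 8.975 km/s.
Δv₂ = |v_t − v_c| = |8.975 − 6.761| = 2.214 km/s.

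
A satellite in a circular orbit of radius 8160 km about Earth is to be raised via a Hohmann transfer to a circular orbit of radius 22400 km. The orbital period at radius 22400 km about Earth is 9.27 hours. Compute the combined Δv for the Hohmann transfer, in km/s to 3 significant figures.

Δv = 2.61 km/s

From Kepler's third law T² = 4π²r³/μ at r = 22400 km, T = 9.27 hours = 9.27 × 3600 s = 33372 s: μ = 4π²r³/T² = 3.98418×10^5 km³/s².
Transfer-ellipse semi-major axis a_t = (r₁ + r₂)/2 = (8160 + 22400)/2 = 15280 km.
At r₁ the circular-orbit speed is v₁ = √(μ/r₁) = 6.9875 km/s.
Transfer-orbit speed at r₁ (vis-viva equation): v_p = √[μ(2/r₁ − 1/a_t)] = 8.4603 km/s.
First burn Δv₁ = |v_p − v₁| = 1.473 km/s.
Circular speed at r₂: v₂ = √(μ/r₂) = 4.217 km/s.
Transfer-orbit speed at r₂: v_a = √[μ(2/r₂ − 1/a_t)] = 3.082 km/s.
Second burn Δv₂ = |v₂ − v_a| = 1.135 km/s.
Δv = Δv₁ + Δv₂ = 1.473 + 1.135 = 2.608 km/s.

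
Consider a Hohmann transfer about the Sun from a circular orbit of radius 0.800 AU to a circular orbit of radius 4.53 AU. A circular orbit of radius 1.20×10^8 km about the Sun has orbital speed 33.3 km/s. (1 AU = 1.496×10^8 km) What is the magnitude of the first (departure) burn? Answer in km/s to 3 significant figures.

Δv₁ = 10.1 km/s

From the circular-orbit relation v² = μ/r at r = 1.20×10^8 km: μ = v²r = (33.3)² × 1.20×10^8 = 1.33067×10^11 km³/s².
In km: r₁ = 0.800 × 1.496×10^8 = 1.1968×10^8 km; r₂ = 4.53 × 1.496×10^8 = 6.77688×10^8 km.
The Hohmann ellipse has a_t = (r₁ + r₂)/2 = 3.98684×10^8 km.
On the circular orbit at r = 1.1968×10^8 km, v_c = √(μ/r) = 33.34 km/s.
Vis-viva on the transfer ellipse at r = 1.1968×10^8 km gives v_t = √[μ(2/r − 1/a_t)] = 43.47 km/s.
Δv₁ = |v_t − v_c| = |43.47 − 33.34| = 10.13 km/s.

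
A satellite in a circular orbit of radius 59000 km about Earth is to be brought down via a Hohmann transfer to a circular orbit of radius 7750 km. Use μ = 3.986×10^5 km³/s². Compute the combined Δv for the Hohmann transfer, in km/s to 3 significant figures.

Δv = 3.71 km/s

Semi-major axis of the transfer orbit: a_t = (59000 + 7750)/2 = 33375 km.
At r₁ the circular-orbit speed is v₁ = √(μ/r₁) = 2.5992 km/s.
Transfer-orbit speed at r₁ (v² = μ(2/r − 1/a)): v_a = √[μ(2/r₁ − 1/a_t)] = 1.2525 km/s.
First burn Δv₁ = |v_a − v₁| = 1.3467 km/s.
At r₂, v₂ = √(μ/r₂) = 7.17163 km/s.
Transfer-orbit speed at r₂: v_p = √[μ(2/r₂ − 1/a_t)] = 9.53527 km/s.
Second burn Δv₂ = |v₂ − v_p| = 2.3636 km/s.
Δv = Δv₁ + Δv₂ = 1.3467 + 2.3636 = 3.710 km/s.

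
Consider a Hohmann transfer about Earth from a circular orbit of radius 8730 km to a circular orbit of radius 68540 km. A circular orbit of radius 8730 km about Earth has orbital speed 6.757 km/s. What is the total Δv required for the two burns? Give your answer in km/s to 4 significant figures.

Δv = 3.508 km/s

From the circular-orbit relation v² = μ/r at r = 8730 km: μ = v²r = (6.757)² × 8730 = 3.98586×10^5 km³/s².
Transfer-ellipse semi-major axis a_t = (r₁ + r₂)/2 = (8730 + 68540)/2 = 38635 km.
Circular speed at r₁: v₁ = √(μ/r₁) = √(3.98586×10^5/8730) = 6.757 km/s.
On the transfer ellipse at r₁, vis-viva equation gives v_p = √[μ(2/r₁ − 1/a_t)] = 9.000 km/s.
First burn Δv₁ = |v_p − v₁| = 2.243 km/s.
Circular speed at r₂: v₂ = √(μ/r₂) = 2.4115 km/s.
Transfer-orbit speed at r₂: v_a = √[μ(2/r₂ − 1/a_t)] = 1.1463 km/s.
Second burn Δv₂ = |v₂ − v_a| = 1.265 km/s.
Total Δv = Δv₁ + Δv₂ = 3.508 km/s.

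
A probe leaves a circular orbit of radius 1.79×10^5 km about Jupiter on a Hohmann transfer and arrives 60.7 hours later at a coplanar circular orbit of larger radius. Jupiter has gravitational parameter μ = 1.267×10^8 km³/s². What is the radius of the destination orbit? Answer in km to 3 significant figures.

Transfer time t = 60.7 hours = 2.1852×10^5 s, and t = π√(a_t³/μ).
So a_t = (μ t²/π²)^(1/3) = (1.267×10^8 × (2.1852×10^5)² / π²)^(1/3) = 8.4948×10^5 km.
Since a_t = (r₁ + r₂)/2, r₂ = 2a_t − r₁ = 2×8.4948×10^5 − 1.790×10^5 = 1.51996×10^6 km.

r₂ = 1.52×10^6 km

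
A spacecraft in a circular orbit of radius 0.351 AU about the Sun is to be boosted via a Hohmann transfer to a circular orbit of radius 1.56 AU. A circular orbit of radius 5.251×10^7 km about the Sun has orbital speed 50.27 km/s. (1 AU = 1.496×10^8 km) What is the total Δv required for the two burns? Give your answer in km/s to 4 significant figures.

Δv = 23.36 km/s

From the circular-orbit relation v² = μ/r at r = 5.251×10^7 km: μ = v²r = (50.27)² × 5.251×10^7 = 1.32697×10^11 km³/s².
In km: r₁ = 0.351 × 1.496×10^8 = 5.25096×10^7 km; r₂ = 1.56 × 1.496×10^8 = 2.33376×10^8 km.
Semi-major axis of the transfer orbit: a_t = (5.25096×10^7 + 2.33376×10^8)/2 = 1.429428×10^8 km.
Circular speed at r₁: v₁ = √(μ/r₁) = √(1.32697×10^11/5.25096×10^7) = 50.270 km/s.
Transfer-orbit speed at r₁ (vis-viva equation): v_p = √[μ(2/r₁ − 1/a_t)] = 64.233 km/s.
First burn Δv₁ = |v_p − v₁| = 13.963 km/s.
At r₂, v₂ = √(μ/r₂) = 23.8452 km/s.
Transfer-orbit speed at r₂: v_a = √[μ(2/r₂ − 1/a_t)] = 14.4524 km/s.
Second burn Δv₂ = |v₂ − v_a| = 9.3928 km/s.
Total Δv = Δv₁ + Δv₂ = 23.36 km/s.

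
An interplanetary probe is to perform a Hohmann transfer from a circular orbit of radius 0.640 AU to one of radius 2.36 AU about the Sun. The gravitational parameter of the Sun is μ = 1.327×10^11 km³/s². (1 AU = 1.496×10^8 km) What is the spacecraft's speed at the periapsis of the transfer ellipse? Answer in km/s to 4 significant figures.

In km: r₁ = 0.640 × 1.496×10^8 = 9.5744×10^7 km; r₂ = 2.36 × 1.496×10^8 = 3.53056×10^8 km.
Transfer-ellipse semi-major axis a_t = (r₁ + r₂)/2 = (9.5744×10^7 + 3.53056×10^8)/2 = 2.244×10^8 km.
The periapsis of the transfer ellipse is at r = 9.5744×10^7 km.
Applying v² = μ(2/r − 1/a_t): v = 46.70 km/s.

v = 46.70 km/s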